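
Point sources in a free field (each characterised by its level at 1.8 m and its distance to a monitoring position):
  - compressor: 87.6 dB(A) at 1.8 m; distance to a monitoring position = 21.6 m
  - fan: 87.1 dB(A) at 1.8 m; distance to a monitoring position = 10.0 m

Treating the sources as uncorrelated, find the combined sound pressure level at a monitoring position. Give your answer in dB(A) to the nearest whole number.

Propagate each source to the receiver with L = L_ref − 20·log₁₀(r/r_ref), then add intensities.
compressor: 87.6 − 20·log₁₀(21.6/1.8) = 87.6 − 21.58 = 66.02 dB(A).
fan: 87.1 − 20·log₁₀(10.0/1.8) = 87.1 − 14.89 = 72.21 dB(A).
Σ 10^(L/10) = 2.061e+07 → L_total = 10·log₁₀(2.061e+07) = 73.14 dB(A).

73 dB(A)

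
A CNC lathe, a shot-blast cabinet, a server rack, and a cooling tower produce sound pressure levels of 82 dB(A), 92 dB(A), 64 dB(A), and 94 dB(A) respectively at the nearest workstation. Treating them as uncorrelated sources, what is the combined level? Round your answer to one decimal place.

96.3 dB(A)

For uncorrelated sources the intensities add, so convert each level to linear form, sum, and take 10·log₁₀ of the total.
Σ 10^(L/10) = 10^(82/10) + 10^(92/10) + 10^(64/10) + 10^(94/10) = 4.258e+09.
L_total = 10·log₁₀(4.258e+09) = 96.29 dB(A).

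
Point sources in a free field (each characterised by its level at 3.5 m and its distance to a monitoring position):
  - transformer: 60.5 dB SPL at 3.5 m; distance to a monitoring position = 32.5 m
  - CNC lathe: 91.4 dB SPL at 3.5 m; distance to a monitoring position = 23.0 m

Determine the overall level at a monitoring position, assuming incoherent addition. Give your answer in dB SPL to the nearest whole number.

75 dB SPL

Propagate each source to the receiver with L = L_ref − 20·log₁₀(r/r_ref), then add intensities.
transformer: 60.5 − 20·log₁₀(32.5/3.5) = 60.5 − 19.36 = 41.14 dB SPL.
CNC lathe: 91.4 − 20·log₁₀(23.0/3.5) = 91.4 − 16.35 = 75.05 dB SPL.
Σ 10^(L/10) = 3.198e+07 → L_total = 10·log₁₀(3.198e+07) = 75.05 dB SPL.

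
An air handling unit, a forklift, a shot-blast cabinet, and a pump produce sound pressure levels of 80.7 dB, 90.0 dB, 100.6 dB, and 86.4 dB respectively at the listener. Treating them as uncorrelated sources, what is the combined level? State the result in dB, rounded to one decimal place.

101.2 dB

Incoherent sources combine by intensity addition: L_total = 10·log₁₀(Σ 10^(L_i/10)).
Σ 10^(L/10) = 10^(80.7/10) + 10^(90.0/10) + 10^(100.6/10) + 10^(86.4/10) = 1.304e+10.
L_total = 10·log₁₀(1.304e+10) = 101.15 dB.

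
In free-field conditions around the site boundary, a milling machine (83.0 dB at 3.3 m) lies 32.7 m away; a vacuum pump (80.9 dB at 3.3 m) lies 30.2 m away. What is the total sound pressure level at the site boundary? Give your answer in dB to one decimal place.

First find each source's level at the receiver (point-source: −20·log₁₀(r/r_ref)), then combine on an intensity basis.
milling machine: 83.0 − 20·log₁₀(32.7/3.3) = 83.0 − 19.92 = 63.08 dB.
vacuum pump: 80.9 − 20·log₁₀(30.2/3.3) = 80.9 − 19.23 = 61.67 dB.
Σ 10^(L/10) = 3.501e+06 → L_total = 10·log₁₀(3.501e+06) = 65.44 dB.

65.4 dB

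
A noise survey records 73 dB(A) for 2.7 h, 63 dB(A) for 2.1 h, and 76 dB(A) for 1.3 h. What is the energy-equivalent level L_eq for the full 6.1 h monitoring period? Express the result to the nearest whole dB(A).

73 dB(A)

Weight each interval's intensity by its duration and average over T = 6.1 h:
Σ tᵢ·10^(Lᵢ/10) = 2.7·10^(73/10) + 2.1·10^(63/10) + 1.3·10^(76/10) = 1.098e+08.
L_eq = 10·log₁₀(1.098e+08/6.1) = 72.55 dB(A).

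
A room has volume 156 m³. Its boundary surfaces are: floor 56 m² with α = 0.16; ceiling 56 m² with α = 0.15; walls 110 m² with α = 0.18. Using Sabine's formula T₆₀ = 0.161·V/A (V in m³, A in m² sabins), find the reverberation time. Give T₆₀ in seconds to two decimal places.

Summing Sᵢαᵢ: 56·0.16 + 56·0.15 + 110·0.18 = 37.16 m².
T₆₀ = 0.161·V/A = 0.161·156/37.16 = 0.676 s.

0.68 s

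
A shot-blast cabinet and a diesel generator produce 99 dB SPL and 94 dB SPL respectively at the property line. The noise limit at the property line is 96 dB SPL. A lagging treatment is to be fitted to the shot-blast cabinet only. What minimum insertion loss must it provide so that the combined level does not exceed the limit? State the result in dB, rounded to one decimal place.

7.3 dB

The untreated sources together contribute 10^(94/10) = 2.512e+09, i.e. 94.00 dB SPL.
The limit corresponds to 10^(96/10) = 3.981e+09; subtracting the fixed part leaves 1.469e+09 for the shot-blast cabinet, i.e. 91.67 dB SPL.
So the shot-blast cabinet must be reduced from 99 to 91.67 dB SPL: IL = 7.33 dB.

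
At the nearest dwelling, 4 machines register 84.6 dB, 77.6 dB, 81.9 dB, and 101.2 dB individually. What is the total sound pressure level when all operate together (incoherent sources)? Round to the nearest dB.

For uncorrelated sources the intensities add, so convert each level to linear form, sum, and take 10·log₁₀ of the total.
Σ 10^(L/10) = 10^(84.6/10) + 10^(77.6/10) + 10^(81.9/10) + 10^(101.2/10) = 1.368e+10.
L_total = 10·log₁₀(1.368e+10) = 101.36 dB.

101 dB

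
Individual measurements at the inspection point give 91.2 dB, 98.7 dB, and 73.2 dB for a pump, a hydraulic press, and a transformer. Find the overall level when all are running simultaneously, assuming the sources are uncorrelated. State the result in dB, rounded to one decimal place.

99.4 dB

Incoherent sources combine by intensity addition: L_total = 10·log₁₀(Σ 10^(L_i/10)).
Σ 10^(L/10) = 10^(91.2/10) + 10^(98.7/10) + 10^(73.2/10) = 8.752e+09.
L_total = 10·log₁₀(8.752e+09) = 99.42 dB.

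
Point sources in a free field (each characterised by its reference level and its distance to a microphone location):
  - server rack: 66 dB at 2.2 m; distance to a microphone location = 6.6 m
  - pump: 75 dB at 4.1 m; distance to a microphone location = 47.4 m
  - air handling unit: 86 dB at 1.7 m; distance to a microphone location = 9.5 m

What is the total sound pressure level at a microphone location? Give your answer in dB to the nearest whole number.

71 dB

Apply inverse-square spreading to bring every level to the receiver, then sum 10^(L/10).
server rack: 66 − 20·log₁₀(6.6/2.2) = 66 − 9.54 = 56.46 dB.
pump: 75 − 20·log₁₀(47.4/4.1) = 75 − 21.26 = 53.74 dB.
air handling unit: 86 − 20·log₁₀(9.5/1.7) = 86 − 14.95 = 71.05 dB.
Σ 10^(L/10) = 1.343e+07 → L_total = 10·log₁₀(1.343e+07) = 71.28 dB.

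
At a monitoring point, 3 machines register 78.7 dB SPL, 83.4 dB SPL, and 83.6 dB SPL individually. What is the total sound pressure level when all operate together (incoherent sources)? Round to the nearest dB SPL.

Incoherent sources combine by intensity addition: L_total = 10·log₁₀(Σ 10^(L_i/10)).
Σ 10^(L/10) = 10^(78.7/10) + 10^(83.4/10) + 10^(83.6/10) = 5.220e+08.
L_total = 10·log₁₀(5.220e+08) = 87.18 dB SPL.

87 dB SPL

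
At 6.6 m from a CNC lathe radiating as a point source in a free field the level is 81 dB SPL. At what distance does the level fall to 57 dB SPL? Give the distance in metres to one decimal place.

104.6 m

Point-source spreading drops the level by 20·log₁₀(r₂/r₁); inverting, r₂/r₁ = 10^(ΔL/20).
r₂ = 6.6·10^((81−57)/20) = 6.6·10^(24.0/20) = 104.60 m.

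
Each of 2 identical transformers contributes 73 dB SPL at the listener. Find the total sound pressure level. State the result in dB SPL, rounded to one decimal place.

With 2 equal, uncorrelated contributions the intensity is 2× that of one unit, giving a rise of 10·log₁₀ 2.
L_total = 73 + 10·log₁₀(2) = 73 + 3.010 = 76.01 dB SPL.

76.0 dB SPL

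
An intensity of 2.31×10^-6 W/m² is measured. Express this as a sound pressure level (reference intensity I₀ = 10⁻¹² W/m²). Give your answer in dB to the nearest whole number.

64 dB

Dividing by I₀ shifts the exponent by 12: I/I₀ = 2.31×10^6.
L = 10·(0.3636 + 6) = 63.64 dB.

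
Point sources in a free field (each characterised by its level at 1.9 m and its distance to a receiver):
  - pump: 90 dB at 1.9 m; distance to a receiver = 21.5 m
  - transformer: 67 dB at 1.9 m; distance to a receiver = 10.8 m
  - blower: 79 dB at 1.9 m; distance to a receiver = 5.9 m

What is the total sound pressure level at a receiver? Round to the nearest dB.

72 dB

Propagate each source to the receiver with L = L_ref − 20·log₁₀(r/r_ref), then add intensities.
pump: 90 − 20·log₁₀(21.5/1.9) = 90 − 21.07 = 68.93 dB.
transformer: 67 − 20·log₁₀(10.8/1.9) = 67 − 15.09 = 51.91 dB.
blower: 79 − 20·log₁₀(5.9/1.9) = 79 − 9.84 = 69.16 dB.
Σ 10^(L/10) = 1.620e+07 → L_total = 10·log₁₀(1.620e+07) = 72.10 dB.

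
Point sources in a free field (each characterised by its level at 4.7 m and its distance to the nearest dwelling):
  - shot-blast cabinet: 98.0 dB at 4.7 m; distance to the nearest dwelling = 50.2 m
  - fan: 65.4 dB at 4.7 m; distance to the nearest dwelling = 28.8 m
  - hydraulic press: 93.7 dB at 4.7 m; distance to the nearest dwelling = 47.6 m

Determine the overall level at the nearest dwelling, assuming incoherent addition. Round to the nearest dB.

Propagate each source to the receiver with L = L_ref − 20·log₁₀(r/r_ref), then add intensities.
shot-blast cabinet: 98.0 − 20·log₁₀(50.2/4.7) = 98.0 − 20.57 = 77.43 dB.
fan: 65.4 − 20·log₁₀(28.8/4.7) = 65.4 − 15.75 = 49.65 dB.
hydraulic press: 93.7 − 20·log₁₀(47.6/4.7) = 93.7 − 20.11 = 73.59 dB.
Σ 10^(L/10) = 7.826e+07 → L_total = 10·log₁₀(7.826e+07) = 78.94 dB.

79 dB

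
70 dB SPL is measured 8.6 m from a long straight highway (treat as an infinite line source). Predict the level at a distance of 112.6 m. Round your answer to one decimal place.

Line-source attenuation: ΔL = 10·log₁₀(r₂/r₁) = 10·log₁₀(112.6/8.6) = 11.170 dB.
L₂ = 70 − 10·log₁₀(112.6/8.6) = 70 − 11.170 = 58.83 dB SPL.

58.8 dB SPL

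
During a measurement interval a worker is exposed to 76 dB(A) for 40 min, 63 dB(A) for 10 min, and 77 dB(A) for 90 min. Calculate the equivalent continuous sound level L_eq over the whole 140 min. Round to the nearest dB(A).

The energy average is taken in the linear domain: L_eq = 10·log₁₀[(Σ tᵢ·10^(Lᵢ/10))/T], T = 140 min.
Σ tᵢ·10^(Lᵢ/10) = 40·10^(76/10) + 10·10^(63/10) + 90·10^(77/10) = 6.123e+09.
L_eq = 10·log₁₀(6.123e+09/140) = 76.41 dB(A).

76 dB(A)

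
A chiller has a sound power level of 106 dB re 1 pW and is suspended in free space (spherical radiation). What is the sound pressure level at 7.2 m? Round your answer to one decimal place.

The power spreads over a sphere of area 4π·r², so L_p = L_w − 10·log₁₀(4π·r²).
4π·r² = 651.4 m², 10·log₁₀ of that is 28.139 dB.
L_p = 106 − 28.139 = 77.86 dB.

77.9 dB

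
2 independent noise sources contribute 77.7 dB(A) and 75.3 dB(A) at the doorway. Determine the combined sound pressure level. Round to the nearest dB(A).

For uncorrelated sources the intensities add, so convert each level to linear form, sum, and take 10·log₁₀ of the total.
Σ 10^(L/10) = 10^(77.7/10) + 10^(75.3/10) = 9.277e+07.
L_total = 10·log₁₀(9.277e+07) = 79.67 dB(A).

80 dB(A)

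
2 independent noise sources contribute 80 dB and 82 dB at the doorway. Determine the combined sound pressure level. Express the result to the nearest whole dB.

Incoherent sources combine by intensity addition: L_total = 10·log₁₀(Σ 10^(L_i/10)).
Σ 10^(L/10) = 10^(80/10) + 10^(82/10) = 2.585e+08.
L_total = 10·log₁₀(2.585e+08) = 84.12 dB.

84 dB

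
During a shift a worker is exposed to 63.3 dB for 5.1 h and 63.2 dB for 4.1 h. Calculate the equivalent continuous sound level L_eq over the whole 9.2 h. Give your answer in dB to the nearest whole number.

The energy average is taken in the linear domain: L_eq = 10·log₁₀[(Σ tᵢ·10^(Lᵢ/10))/T], T = 9.2 h.
Σ tᵢ·10^(Lᵢ/10) = 5.1·10^(63.3/10) + 4.1·10^(63.2/10) = 1.947e+07.
L_eq = 10·log₁₀(1.947e+07/9.2) = 63.26 dB.

63 dB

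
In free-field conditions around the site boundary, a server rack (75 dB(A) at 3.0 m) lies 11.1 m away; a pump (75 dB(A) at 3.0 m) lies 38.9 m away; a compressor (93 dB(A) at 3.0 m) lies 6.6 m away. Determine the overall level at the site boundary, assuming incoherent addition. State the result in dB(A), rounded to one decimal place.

86.2 dB(A)

Propagate each source to the receiver with L = L_ref − 20·log₁₀(r/r_ref), then add intensities.
server rack: 75 − 20·log₁₀(11.1/3.0) = 75 − 11.36 = 63.64 dB(A).
pump: 75 − 20·log₁₀(38.9/3.0) = 75 − 22.26 = 52.74 dB(A).
compressor: 93 − 20·log₁₀(6.6/3.0) = 93 − 6.85 = 86.15 dB(A).
Σ 10^(L/10) = 4.147e+08 → L_total = 10·log₁₀(4.147e+08) = 86.18 dB(A).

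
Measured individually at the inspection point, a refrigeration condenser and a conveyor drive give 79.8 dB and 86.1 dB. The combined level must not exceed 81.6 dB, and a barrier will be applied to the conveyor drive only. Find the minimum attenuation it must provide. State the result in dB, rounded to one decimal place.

The untreated sources together contribute 10^(79.8/10) = 9.550e+07, i.e. 79.80 dB.
To meet 81.6 dB overall, the treated conveyor drive may contribute at most 10^(81.6/10) − 9.550e+07 = 4.904e+07, i.e. 76.91 dB.
Required insertion loss = 86.1 − 76.91 = 9.19 dB.

9.2 dB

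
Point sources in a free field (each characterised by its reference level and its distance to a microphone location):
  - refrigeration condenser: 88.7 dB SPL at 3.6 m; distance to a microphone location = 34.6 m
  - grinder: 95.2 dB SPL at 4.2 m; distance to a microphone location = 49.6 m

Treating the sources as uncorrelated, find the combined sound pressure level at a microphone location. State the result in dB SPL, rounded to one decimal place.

75.0 dB SPL

Apply inverse-square spreading to bring every level to the receiver, then sum 10^(L/10).
refrigeration condenser: 88.7 − 20·log₁₀(34.6/3.6) = 88.7 − 19.66 = 69.04 dB SPL.
grinder: 95.2 − 20·log₁₀(49.6/4.2) = 95.2 − 21.44 = 73.76 dB SPL.
Σ 10^(L/10) = 3.177e+07 → L_total = 10·log₁₀(3.177e+07) = 75.02 dB SPL.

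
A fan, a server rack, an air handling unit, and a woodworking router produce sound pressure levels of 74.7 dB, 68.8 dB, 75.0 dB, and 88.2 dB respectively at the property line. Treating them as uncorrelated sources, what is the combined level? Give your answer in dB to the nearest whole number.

Incoherent sources combine by intensity addition: L_total = 10·log₁₀(Σ 10^(L_i/10)).
Σ 10^(L/10) = 10^(74.7/10) + 10^(68.8/10) + 10^(75.0/10) + 10^(88.2/10) = 7.294e+08.
L_total = 10·log₁₀(7.294e+08) = 88.63 dB.

89 dB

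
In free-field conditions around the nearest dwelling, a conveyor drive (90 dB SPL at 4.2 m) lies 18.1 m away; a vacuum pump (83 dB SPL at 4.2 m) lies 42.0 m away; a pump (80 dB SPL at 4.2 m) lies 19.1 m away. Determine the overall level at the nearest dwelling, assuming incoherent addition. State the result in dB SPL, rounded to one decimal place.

Apply inverse-square spreading to bring every level to the receiver, then sum 10^(L/10).
conveyor drive: 90 − 20·log₁₀(18.1/4.2) = 90 − 12.69 = 77.31 dB SPL.
vacuum pump: 83 − 20·log₁₀(42.0/4.2) = 83 − 20.00 = 63.00 dB SPL.
pump: 80 − 20·log₁₀(19.1/4.2) = 80 − 13.16 = 66.84 dB SPL.
Σ 10^(L/10) = 6.068e+07 → L_total = 10·log₁₀(6.068e+07) = 77.83 dB SPL.

77.8 dB SPL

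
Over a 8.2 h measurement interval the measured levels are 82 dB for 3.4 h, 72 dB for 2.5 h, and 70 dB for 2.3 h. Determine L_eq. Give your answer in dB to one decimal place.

The energy average is taken in the linear domain: L_eq = 10·log₁₀[(Σ tᵢ·10^(Lᵢ/10))/T], T = 8.2 h.
Σ tᵢ·10^(Lᵢ/10) = 3.4·10^(82/10) + 2.5·10^(72/10) + 2.3·10^(70/10) = 6.015e+08.
L_eq = 10·log₁₀(6.015e+08/8.2) = 78.65 dB.

78.7 dB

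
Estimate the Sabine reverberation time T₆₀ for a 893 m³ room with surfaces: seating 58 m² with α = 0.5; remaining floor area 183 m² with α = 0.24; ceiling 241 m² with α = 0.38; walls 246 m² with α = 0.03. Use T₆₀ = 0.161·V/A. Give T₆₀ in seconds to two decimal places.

Summing Sᵢαᵢ: 58·0.5 + 183·0.24 + 241·0.38 + 246·0.03 = 171.88 m².
T₆₀ = 0.161·V/A = 0.161·893/171.88 = 0.836 s.

0.84 s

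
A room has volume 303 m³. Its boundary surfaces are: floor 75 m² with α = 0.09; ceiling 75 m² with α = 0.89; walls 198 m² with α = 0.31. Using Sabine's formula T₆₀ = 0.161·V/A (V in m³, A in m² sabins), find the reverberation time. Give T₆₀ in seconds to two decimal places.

A = Σ Sᵢαᵢ = 75·0.09 + 75·0.89 + 198·0.31 = 134.88 m².
T₆₀ = 0.161 × 303 / 134.88 = 0.362 s.

0.36 s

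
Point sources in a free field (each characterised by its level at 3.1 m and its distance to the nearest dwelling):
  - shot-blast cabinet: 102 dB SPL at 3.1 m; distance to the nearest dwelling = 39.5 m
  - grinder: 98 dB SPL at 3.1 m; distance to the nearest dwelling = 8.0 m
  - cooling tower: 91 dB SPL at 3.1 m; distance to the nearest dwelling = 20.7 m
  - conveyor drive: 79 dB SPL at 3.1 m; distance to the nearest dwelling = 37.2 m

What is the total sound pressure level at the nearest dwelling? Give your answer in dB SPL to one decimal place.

90.3 dB SPL

Propagate each source to the receiver with L = L_ref − 20·log₁₀(r/r_ref), then add intensities.
shot-blast cabinet: 102 − 20·log₁₀(39.5/3.1) = 102 − 22.10 = 79.90 dB SPL.
grinder: 98 − 20·log₁₀(8.0/3.1) = 98 − 8.23 = 89.77 dB SPL.
cooling tower: 91 − 20·log₁₀(20.7/3.1) = 91 − 16.49 = 74.51 dB SPL.
conveyor drive: 79 − 20·log₁₀(37.2/3.1) = 79 − 21.58 = 57.42 dB SPL.
Σ 10^(L/10) = 1.074e+09 → L_total = 10·log₁₀(1.074e+09) = 90.31 dB SPL.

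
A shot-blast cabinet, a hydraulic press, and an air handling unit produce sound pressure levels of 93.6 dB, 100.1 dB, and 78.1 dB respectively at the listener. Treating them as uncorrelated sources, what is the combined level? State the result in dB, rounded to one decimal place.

101.0 dB

For uncorrelated sources the intensities add, so convert each level to linear form, sum, and take 10·log₁₀ of the total.
Σ 10^(L/10) = 10^(93.6/10) + 10^(100.1/10) + 10^(78.1/10) = 1.259e+10.
L_total = 10·log₁₀(1.259e+10) = 101.00 dB.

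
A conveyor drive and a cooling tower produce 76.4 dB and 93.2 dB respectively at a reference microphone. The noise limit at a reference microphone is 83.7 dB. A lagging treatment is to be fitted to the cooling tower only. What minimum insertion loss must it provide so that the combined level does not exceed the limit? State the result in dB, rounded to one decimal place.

10.4 dB

The untreated sources together contribute 10^(76.4/10) = 4.365e+07, i.e. 76.40 dB.
To meet 83.7 dB overall, the treated cooling tower may contribute at most 10^(83.7/10) − 4.365e+07 = 1.908e+08, i.e. 82.81 dB.
So the cooling tower must be reduced from 93.2 to 82.81 dB: IL = 10.39 dB.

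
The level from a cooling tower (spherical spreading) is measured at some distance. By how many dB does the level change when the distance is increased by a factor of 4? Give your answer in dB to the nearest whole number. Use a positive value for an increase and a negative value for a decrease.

-12 dB

With spherical spreading the level changes by −20·log₁₀(r₂/r₁).
ΔL = −20·log₁₀(4) = -12.04 dB.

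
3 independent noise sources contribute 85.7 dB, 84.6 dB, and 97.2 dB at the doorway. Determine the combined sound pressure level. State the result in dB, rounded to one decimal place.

For uncorrelated sources the intensities add, so convert each level to linear form, sum, and take 10·log₁₀ of the total.
Σ 10^(L/10) = 10^(85.7/10) + 10^(84.6/10) + 10^(97.2/10) = 5.908e+09.
L_total = 10·log₁₀(5.908e+09) = 97.71 dB.

97.7 dB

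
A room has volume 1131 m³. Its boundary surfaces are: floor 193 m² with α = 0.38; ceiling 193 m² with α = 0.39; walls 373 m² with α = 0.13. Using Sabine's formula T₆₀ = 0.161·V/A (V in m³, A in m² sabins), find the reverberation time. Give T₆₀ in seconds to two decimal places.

0.92 s

Summing Sᵢαᵢ: 193·0.38 + 193·0.39 + 373·0.13 = 197.10 m².
T₆₀ = 0.161 × 1131 / 197.10 = 0.924 s.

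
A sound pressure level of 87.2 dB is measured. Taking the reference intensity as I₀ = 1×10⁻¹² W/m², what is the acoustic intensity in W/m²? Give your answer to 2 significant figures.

L = 10·log₁₀(I/I₀) ⇒ I = I₀·10^(L/10) = 10⁻¹² × 10^8.72.

0.00052 W/m²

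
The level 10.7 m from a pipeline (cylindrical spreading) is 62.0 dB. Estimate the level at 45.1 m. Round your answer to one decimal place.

For a line source, L₂ = L₁ − 10·log₁₀(r₂/r₁).
L₂ = 62.0 − 10·log₁₀(45.1/10.7) = 62.0 − 6.248 = 55.75 dB.

55.8 dB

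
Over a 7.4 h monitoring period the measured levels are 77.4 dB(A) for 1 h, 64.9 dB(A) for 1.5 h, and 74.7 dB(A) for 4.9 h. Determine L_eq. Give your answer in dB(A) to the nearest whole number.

74 dB(A)

The energy average is taken in the linear domain: L_eq = 10·log₁₀[(Σ tᵢ·10^(Lᵢ/10))/T], T = 7.4 h.
Σ tᵢ·10^(Lᵢ/10) = 1·10^(77.4/10) + 1.5·10^(64.9/10) + 4.9·10^(74.7/10) = 2.042e+08.
L_eq = 10·log₁₀(2.042e+08/7.4) = 74.41 dB(A).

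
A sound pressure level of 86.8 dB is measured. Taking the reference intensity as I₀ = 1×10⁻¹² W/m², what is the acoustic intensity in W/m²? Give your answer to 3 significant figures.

0.000479 W/m²

I = I₀·10^(L/10) = 10⁻¹² × 10^(86.8/10) = 10^(-3.320).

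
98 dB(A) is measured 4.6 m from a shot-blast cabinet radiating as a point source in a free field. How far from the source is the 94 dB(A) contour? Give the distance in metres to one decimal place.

7.3 m

Point-source spreading drops the level by 20·log₁₀(r₂/r₁); inverting, r₂/r₁ = 10^(ΔL/20).
r₂ = 4.6·10^((98−94)/20) = 4.6·10^(4.0/20) = 7.29 m.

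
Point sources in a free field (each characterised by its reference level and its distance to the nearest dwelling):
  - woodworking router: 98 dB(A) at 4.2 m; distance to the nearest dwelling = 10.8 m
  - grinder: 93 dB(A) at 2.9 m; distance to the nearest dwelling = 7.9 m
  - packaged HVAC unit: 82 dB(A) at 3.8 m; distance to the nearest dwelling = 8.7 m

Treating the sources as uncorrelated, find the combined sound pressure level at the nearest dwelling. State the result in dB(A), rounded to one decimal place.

91.0 dB(A)

Propagate each source to the receiver with L = L_ref − 20·log₁₀(r/r_ref), then add intensities.
woodworking router: 98 − 20·log₁₀(10.8/4.2) = 98 − 8.20 = 89.80 dB(A).
grinder: 93 − 20·log₁₀(7.9/2.9) = 93 − 8.70 = 84.30 dB(A).
packaged HVAC unit: 82 − 20·log₁₀(8.7/3.8) = 82 − 7.19 = 74.81 dB(A).
Σ 10^(L/10) = 1.253e+09 → L_total = 10·log₁₀(1.253e+09) = 90.98 dB(A).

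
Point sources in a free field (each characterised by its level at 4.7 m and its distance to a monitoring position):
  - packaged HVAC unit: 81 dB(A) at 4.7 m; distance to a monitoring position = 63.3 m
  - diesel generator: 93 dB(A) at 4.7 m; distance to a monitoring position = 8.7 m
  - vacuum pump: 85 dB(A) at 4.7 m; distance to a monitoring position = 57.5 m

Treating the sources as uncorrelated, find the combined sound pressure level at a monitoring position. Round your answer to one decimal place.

Apply inverse-square spreading to bring every level to the receiver, then sum 10^(L/10).
packaged HVAC unit: 81 − 20·log₁₀(63.3/4.7) = 81 − 22.59 = 58.41 dB(A).
diesel generator: 93 − 20·log₁₀(8.7/4.7) = 93 − 5.35 = 87.65 dB(A).
vacuum pump: 85 − 20·log₁₀(57.5/4.7) = 85 − 21.75 = 63.25 dB(A).
Σ 10^(L/10) = 5.851e+08 → L_total = 10·log₁₀(5.851e+08) = 87.67 dB(A).

87.7 dB(A)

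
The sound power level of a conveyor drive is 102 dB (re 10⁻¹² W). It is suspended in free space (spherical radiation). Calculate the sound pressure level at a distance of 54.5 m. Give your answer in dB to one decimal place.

L_p = L_w − 10·log₁₀(4π·r²) with r = 54.5 m.
4π·r² = 3.733e+04 m², 10·log₁₀ of that is 45.720 dB.
L_p = 102 − 45.720 = 56.28 dB.

56.3 dB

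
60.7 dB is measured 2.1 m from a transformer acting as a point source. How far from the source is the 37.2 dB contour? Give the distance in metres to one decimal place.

31.4 m

Point-source spreading drops the level by 20·log₁₀(r₂/r₁); inverting, r₂/r₁ = 10^(ΔL/20).
r₂ = 2.1·10^((60.7−37.2)/20) = 2.1·10^(23.5/20) = 31.42 m.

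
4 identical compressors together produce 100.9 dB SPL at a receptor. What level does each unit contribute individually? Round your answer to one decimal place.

94.9 dB SPL

Dividing the total intensity by 4 lowers the level by 10·log₁₀ 4 = 6.021 dB: L₁ = 100.9 − 6.021.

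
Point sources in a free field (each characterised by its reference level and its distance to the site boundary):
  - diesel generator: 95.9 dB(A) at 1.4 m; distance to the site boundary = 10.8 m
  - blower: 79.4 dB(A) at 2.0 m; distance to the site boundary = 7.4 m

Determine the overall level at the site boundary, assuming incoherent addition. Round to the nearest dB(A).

Propagate each source to the receiver with L = L_ref − 20·log₁₀(r/r_ref), then add intensities.
diesel generator: 95.9 − 20·log₁₀(10.8/1.4) = 95.9 − 17.75 = 78.15 dB(A).
blower: 79.4 − 20·log₁₀(7.4/2.0) = 79.4 − 11.36 = 68.04 dB(A).
Σ 10^(L/10) = 7.174e+07 → L_total = 10·log₁₀(7.174e+07) = 78.56 dB(A).

79 dB(A)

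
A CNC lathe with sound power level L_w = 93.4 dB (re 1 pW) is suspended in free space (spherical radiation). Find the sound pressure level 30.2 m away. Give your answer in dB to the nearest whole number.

53 dB

The power spreads over a sphere of area 4π·r², so L_p = L_w − 10·log₁₀(4π·r²).
4π·r² = 1.146e+04 m², 10·log₁₀ of that is 40.592 dB.
L_p = 93.4 − 40.592 = 52.81 dB.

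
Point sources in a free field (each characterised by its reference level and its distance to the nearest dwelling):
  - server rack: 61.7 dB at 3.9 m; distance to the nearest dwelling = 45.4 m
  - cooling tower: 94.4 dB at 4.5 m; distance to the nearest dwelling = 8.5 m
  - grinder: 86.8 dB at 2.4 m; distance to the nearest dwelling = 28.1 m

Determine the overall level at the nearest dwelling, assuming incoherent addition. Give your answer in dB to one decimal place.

88.9 dB

Apply inverse-square spreading to bring every level to the receiver, then sum 10^(L/10).
server rack: 61.7 − 20·log₁₀(45.4/3.9) = 61.7 − 21.32 = 40.38 dB.
cooling tower: 94.4 − 20·log₁₀(8.5/4.5) = 94.4 − 5.52 = 88.88 dB.
grinder: 86.8 − 20·log₁₀(28.1/2.4) = 86.8 − 21.37 = 65.43 dB.
Σ 10^(L/10) = 7.754e+08 → L_total = 10·log₁₀(7.754e+08) = 88.90 dB.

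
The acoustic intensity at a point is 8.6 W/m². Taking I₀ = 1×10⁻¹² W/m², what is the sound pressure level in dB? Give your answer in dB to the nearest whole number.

Dividing by I₀ shifts the exponent by 12: I/I₀ = 8.6×10^12.
L = 10·(0.9345 + 12) = 129.34 dB.

129 dB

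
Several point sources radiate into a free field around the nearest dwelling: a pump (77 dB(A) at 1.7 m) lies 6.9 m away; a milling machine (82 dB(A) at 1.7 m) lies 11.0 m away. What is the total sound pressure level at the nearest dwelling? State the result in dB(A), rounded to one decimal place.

Apply inverse-square spreading to bring every level to the receiver, then sum 10^(L/10).
pump: 77 − 20·log₁₀(6.9/1.7) = 77 − 12.17 = 64.83 dB(A).
milling machine: 82 − 20·log₁₀(11.0/1.7) = 82 − 16.22 = 65.78 dB(A).
Σ 10^(L/10) = 6.828e+06 → L_total = 10·log₁₀(6.828e+06) = 68.34 dB(A).

68.3 dB(A)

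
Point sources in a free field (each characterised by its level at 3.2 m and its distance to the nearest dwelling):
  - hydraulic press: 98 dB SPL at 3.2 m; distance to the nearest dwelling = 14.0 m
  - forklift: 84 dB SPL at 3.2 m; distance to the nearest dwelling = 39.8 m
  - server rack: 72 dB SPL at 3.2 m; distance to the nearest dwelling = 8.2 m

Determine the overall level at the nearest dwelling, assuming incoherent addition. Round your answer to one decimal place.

85.2 dB SPL

Apply inverse-square spreading to bring every level to the receiver, then sum 10^(L/10).
hydraulic press: 98 − 20·log₁₀(14.0/3.2) = 98 − 12.82 = 85.18 dB SPL.
forklift: 84 − 20·log₁₀(39.8/3.2) = 84 − 21.89 = 62.11 dB SPL.
server rack: 72 − 20·log₁₀(8.2/3.2) = 72 − 8.17 = 63.83 dB SPL.
Σ 10^(L/10) = 3.337e+08 → L_total = 10·log₁₀(3.337e+08) = 85.23 dB SPL.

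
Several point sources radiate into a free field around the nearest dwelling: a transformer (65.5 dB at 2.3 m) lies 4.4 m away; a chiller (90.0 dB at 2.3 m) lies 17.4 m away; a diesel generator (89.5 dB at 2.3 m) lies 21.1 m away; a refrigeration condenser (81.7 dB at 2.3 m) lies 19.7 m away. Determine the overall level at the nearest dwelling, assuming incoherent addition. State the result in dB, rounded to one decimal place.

74.9 dB

Propagate each source to the receiver with L = L_ref − 20·log₁₀(r/r_ref), then add intensities.
transformer: 65.5 − 20·log₁₀(4.4/2.3) = 65.5 − 5.63 = 59.87 dB.
chiller: 90.0 − 20·log₁₀(17.4/2.3) = 90.0 − 17.58 = 72.42 dB.
diesel generator: 89.5 − 20·log₁₀(21.1/2.3) = 89.5 − 19.25 = 70.25 dB.
refrigeration condenser: 81.7 − 20·log₁₀(19.7/2.3) = 81.7 − 18.65 = 63.05 dB.
Σ 10^(L/10) = 3.105e+07 → L_total = 10·log₁₀(3.105e+07) = 74.92 dB.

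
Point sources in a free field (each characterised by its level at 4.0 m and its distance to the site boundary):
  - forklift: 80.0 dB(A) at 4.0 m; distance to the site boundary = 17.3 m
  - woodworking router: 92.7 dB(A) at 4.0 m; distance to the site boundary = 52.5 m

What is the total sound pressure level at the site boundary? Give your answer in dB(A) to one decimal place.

First find each source's level at the receiver (point-source: −20·log₁₀(r/r_ref)), then combine on an intensity basis.
forklift: 80.0 − 20·log₁₀(17.3/4.0) = 80.0 − 12.72 = 67.28 dB(A).
woodworking router: 92.7 − 20·log₁₀(52.5/4.0) = 92.7 − 22.36 = 70.34 dB(A).
Σ 10^(L/10) = 1.616e+07 → L_total = 10·log₁₀(1.616e+07) = 72.08 dB(A).

72.1 dB(A)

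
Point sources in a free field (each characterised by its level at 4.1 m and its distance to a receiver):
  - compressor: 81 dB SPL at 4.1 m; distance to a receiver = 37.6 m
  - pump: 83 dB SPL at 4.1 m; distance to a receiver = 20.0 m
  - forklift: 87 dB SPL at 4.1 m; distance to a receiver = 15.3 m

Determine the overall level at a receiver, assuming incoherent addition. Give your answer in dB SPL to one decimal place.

First find each source's level at the receiver (point-source: −20·log₁₀(r/r_ref)), then combine on an intensity basis.
compressor: 81 − 20·log₁₀(37.6/4.1) = 81 − 19.25 = 61.75 dB SPL.
pump: 83 − 20·log₁₀(20.0/4.1) = 83 − 13.76 = 69.24 dB SPL.
forklift: 87 − 20·log₁₀(15.3/4.1) = 87 − 11.44 = 75.56 dB SPL.
Σ 10^(L/10) = 4.587e+07 → L_total = 10·log₁₀(4.587e+07) = 76.62 dB SPL.

76.6 dB SPL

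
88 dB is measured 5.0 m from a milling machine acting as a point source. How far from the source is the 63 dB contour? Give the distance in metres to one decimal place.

For a point source L₁ − L₂ = 20·log₁₀(r₂/r₁), so r₂ = r₁·10^((L₁−L₂)/20).
r₂ = 5.0·10^((88−63)/20) = 5.0·10^(25.0/20) = 88.91 m.

88.9 m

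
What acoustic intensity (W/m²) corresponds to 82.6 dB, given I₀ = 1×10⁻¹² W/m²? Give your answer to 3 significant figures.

I/I₀ = 10^(82.6/10) = 1.82e+08, so I = 1.82e+08 × 10⁻¹² W/m².

0.000182 W/m²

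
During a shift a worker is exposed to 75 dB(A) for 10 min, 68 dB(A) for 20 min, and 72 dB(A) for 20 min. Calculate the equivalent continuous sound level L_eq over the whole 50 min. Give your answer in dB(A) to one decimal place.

71.8 dB(A)

Weight each interval's intensity by its duration and average over T = 50 min:
Σ tᵢ·10^(Lᵢ/10) = 10·10^(75/10) + 20·10^(68/10) + 20·10^(72/10) = 7.594e+08.
L_eq = 10·log₁₀(7.594e+08/50) = 71.81 dB(A).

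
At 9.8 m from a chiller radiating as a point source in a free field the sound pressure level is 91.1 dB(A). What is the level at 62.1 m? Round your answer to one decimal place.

Spherical spreading from a point source gives a 20·log₁₀(r₂/r₁) drop.
L₂ = 91.1 − 20·log₁₀(62.1/9.8) = 91.1 − 16.037 = 75.06 dB(A).

75.1 dB(A)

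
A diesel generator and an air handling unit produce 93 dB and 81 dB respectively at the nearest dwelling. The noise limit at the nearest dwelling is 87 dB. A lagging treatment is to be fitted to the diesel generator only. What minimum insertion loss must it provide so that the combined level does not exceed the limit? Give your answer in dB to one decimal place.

The untreated sources together contribute 10^(81/10) = 1.259e+08, i.e. 81.00 dB.
The limit corresponds to 10^(87/10) = 5.012e+08; subtracting the fixed part leaves 3.753e+08 for the diesel generator, i.e. 85.74 dB.
So the diesel generator must be reduced from 93 to 85.74 dB: IL = 7.26 dB.

7.3 dB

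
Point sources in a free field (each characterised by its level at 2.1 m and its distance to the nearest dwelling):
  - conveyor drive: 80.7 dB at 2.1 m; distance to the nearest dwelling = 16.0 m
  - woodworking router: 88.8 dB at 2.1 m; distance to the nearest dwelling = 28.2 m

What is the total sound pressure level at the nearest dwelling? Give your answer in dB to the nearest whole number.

First find each source's level at the receiver (point-source: −20·log₁₀(r/r_ref)), then combine on an intensity basis.
conveyor drive: 80.7 − 20·log₁₀(16.0/2.1) = 80.7 − 17.64 = 63.06 dB.
woodworking router: 88.8 − 20·log₁₀(28.2/2.1) = 88.8 − 22.56 = 66.24 dB.
Σ 10^(L/10) = 6.231e+06 → L_total = 10·log₁₀(6.231e+06) = 67.95 dB.

68 dB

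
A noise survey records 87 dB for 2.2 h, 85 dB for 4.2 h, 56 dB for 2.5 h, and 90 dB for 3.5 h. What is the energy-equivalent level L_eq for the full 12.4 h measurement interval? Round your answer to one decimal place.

86.8 dB

The energy average is taken in the linear domain: L_eq = 10·log₁₀[(Σ tᵢ·10^(Lᵢ/10))/T], T = 12.4 h.
Σ tᵢ·10^(Lᵢ/10) = 2.2·10^(87/10) + 4.2·10^(85/10) + 2.5·10^(56/10) + 3.5·10^(90/10) = 5.932e+09.
L_eq = 10·log₁₀(5.932e+09/12.4) = 86.80 dB.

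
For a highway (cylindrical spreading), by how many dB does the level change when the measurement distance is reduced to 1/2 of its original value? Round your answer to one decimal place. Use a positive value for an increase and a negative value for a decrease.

With cylindrical spreading the level changes by −10·log₁₀(r₂/r₁).
ΔL = −10·log₁₀(0.5) = +3.01 dB.

+3.0 dB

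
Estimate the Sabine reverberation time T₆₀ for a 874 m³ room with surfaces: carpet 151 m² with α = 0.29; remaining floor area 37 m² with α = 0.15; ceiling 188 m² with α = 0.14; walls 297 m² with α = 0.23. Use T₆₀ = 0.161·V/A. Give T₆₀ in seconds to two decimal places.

0.98 s

Total absorption A = 151·0.29 + 37·0.15 + 188·0.14 + 297·0.23 = 143.97 m² sabins.
T₆₀ = 0.161·V/A = 0.161·874/143.97 = 0.977 s.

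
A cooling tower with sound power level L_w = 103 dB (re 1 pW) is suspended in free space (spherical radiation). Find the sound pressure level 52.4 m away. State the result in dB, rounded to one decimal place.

Free-field spherical radiation: L_p = L_w − 10·log₁₀(4π·r²), r = 52.4 m.
4π·r² = 3.45e+04 m², 10·log₁₀ of that is 45.379 dB.
L_p = 103 − 45.379 = 57.62 dB.

57.6 dB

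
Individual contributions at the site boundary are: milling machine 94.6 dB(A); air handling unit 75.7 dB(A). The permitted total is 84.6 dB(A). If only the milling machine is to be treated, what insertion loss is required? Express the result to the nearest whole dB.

Everything except the milling machine sums to 10^(75.7/10) = 3.715e+07 in linear terms, 75.70 dB(A).
To meet 84.6 dB(A) overall, the treated milling machine may contribute at most 10^(84.6/10) − 3.715e+07 = 2.512e+08, i.e. 84.00 dB(A).
So the milling machine must be reduced from 94.6 to 84.00 dB(A): IL = 10.60 dB.

11 dB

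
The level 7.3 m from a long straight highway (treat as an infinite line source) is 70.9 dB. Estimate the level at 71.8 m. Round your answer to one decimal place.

Cylindrical spreading from a line source gives a 10·log₁₀(r₂/r₁) drop.
L₂ = 70.9 − 10·log₁₀(71.8/7.3) = 70.9 − 9.928 = 60.97 dB.

61.0 dB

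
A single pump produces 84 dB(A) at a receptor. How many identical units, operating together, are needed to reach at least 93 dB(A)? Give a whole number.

8

Need L₁ + 10·log₁₀ N ≥ 93, i.e. log₁₀ N ≥ 0.90.
N ≥ 10^(9.0/10) = 7.943, so N = 8.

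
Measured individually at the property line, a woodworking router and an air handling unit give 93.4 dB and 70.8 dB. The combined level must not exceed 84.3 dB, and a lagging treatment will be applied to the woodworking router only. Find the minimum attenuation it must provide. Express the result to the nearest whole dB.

Fixed contribution from the other source: Σ 10^(L/10) = 10^(70.8/10) = 1.202e+07 (70.80 dB).
The limit corresponds to 10^(84.3/10) = 2.692e+08; subtracting the fixed part leaves 2.571e+08 for the woodworking router, i.e. 84.10 dB.
Required insertion loss = 93.4 − 84.10 = 9.30 dB.

9 dB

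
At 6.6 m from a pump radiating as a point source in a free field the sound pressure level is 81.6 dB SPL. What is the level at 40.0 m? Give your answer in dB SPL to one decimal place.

65.9 dB SPL

Point-source attenuation: ΔL = 20·log₁₀(r₂/r₁) = 20·log₁₀(40.0/6.6) = 15.650 dB.
L₂ = 81.6 − 20·log₁₀(40.0/6.6) = 81.6 − 15.650 = 65.95 dB SPL.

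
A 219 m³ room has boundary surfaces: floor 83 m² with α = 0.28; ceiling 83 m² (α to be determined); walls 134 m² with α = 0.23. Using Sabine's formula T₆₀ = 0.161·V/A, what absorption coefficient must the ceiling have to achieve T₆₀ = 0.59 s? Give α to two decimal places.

From T₆₀ = 0.161·V/A, the target T₆₀ = 0.59 s needs A = 0.161·219/0.59 = 59.76 m².
Absorption from the other surfaces = 83·0.28 + 134·0.23 = 54.06 m², so the ceiling must supply 5.70 m² over 83 m².
α = 5.70/83 = 0.069.

0.07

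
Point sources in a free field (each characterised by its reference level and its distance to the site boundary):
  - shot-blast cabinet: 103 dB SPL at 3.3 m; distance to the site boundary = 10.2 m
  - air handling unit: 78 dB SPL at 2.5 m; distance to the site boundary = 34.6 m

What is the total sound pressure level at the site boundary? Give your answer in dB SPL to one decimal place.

93.2 dB SPL

Propagate each source to the receiver with L = L_ref − 20·log₁₀(r/r_ref), then add intensities.
shot-blast cabinet: 103 − 20·log₁₀(10.2/3.3) = 103 − 9.80 = 93.20 dB SPL.
air handling unit: 78 − 20·log₁₀(34.6/2.5) = 78 − 22.82 = 55.18 dB SPL.
Σ 10^(L/10) = 2.089e+09 → L_total = 10·log₁₀(2.089e+09) = 93.20 dB SPL.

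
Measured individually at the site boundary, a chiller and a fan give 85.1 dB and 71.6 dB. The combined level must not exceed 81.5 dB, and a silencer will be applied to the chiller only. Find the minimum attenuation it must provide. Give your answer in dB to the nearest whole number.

4 dB

Everything except the chiller sums to 10^(71.6/10) = 1.445e+07 in linear terms, 71.60 dB.
To meet 81.5 dB overall, the treated chiller may contribute at most 10^(81.5/10) − 1.445e+07 = 1.268e+08, i.e. 81.03 dB.
So the chiller must be reduced from 85.1 to 81.03 dB: IL = 4.07 dB.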